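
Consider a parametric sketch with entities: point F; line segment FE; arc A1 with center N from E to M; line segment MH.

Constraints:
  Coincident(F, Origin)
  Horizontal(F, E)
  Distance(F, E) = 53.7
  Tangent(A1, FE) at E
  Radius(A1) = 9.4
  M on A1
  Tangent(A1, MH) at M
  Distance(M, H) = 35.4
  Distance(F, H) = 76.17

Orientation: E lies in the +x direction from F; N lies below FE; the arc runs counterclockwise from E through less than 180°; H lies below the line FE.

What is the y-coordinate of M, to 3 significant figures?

-13.6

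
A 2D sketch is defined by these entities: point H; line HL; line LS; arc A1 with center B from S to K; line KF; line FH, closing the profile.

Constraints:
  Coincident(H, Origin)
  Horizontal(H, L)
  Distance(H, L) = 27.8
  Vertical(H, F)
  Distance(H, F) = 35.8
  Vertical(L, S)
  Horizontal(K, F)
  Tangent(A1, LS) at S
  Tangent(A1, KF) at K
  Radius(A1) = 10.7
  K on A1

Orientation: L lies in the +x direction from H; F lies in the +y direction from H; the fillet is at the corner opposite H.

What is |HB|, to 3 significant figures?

30.4

H and F share the same x with |HF| = 35.8 and F on the +y side, so F = (0.00, 35.8). The virtual corner opposite H is at (27.8, 35.8). Tangency of A1 to LS means the radius BS is perpendicular to LS and the tangent condition forces BK to be normal to KF, with radius 10.7, so the center B sits 10.7 in from both sides at B = (17.1, 25.1). Then |HB| = |B − H| = 30.4.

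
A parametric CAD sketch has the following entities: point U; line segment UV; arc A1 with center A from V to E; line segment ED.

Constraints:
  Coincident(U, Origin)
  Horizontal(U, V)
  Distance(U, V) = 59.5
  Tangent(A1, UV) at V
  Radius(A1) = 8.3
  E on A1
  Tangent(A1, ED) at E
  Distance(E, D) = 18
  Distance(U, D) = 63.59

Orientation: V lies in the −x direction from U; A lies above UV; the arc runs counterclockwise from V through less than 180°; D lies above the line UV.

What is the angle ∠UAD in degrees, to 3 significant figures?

91.0°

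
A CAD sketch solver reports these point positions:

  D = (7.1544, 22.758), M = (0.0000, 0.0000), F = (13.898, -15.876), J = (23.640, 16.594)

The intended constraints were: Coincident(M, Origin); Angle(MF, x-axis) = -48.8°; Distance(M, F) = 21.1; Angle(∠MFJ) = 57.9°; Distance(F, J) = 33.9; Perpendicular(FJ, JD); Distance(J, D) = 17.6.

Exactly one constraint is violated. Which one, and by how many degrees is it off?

Perpendicular(FJ, JD) — off by 3.80°.

M = (0.00, 0.00) ✓; MF at -48.80° ✓; |MF| = 21.10 ✓; ∠MFJ = 57.90° ✓; |FJ| = 33.90 ✓; ∠(FJ, JD) = 86.20° ✗; |JD| = 17.60 ✓.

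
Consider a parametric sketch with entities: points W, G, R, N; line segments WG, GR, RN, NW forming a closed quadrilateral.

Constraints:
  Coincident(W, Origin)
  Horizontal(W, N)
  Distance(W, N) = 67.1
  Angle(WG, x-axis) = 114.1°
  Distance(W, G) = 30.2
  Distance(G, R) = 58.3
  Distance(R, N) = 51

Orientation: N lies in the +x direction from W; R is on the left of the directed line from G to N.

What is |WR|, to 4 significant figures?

62.50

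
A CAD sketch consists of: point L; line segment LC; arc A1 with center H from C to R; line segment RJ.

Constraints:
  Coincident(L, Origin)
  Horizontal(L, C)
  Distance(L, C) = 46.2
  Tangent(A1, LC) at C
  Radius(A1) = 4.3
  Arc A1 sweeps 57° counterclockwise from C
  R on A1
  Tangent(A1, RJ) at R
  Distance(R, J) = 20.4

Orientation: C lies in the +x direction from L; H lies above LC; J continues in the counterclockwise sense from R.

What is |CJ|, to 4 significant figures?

24.09

L is at the origin; L and C share the same y with |LC| = 46.2 and C on the +x side, so C = (46.20, 0.000). Since A1 is tangent to LC there, HC ⟂ LC, so H = C + (0, 4.3) = (46.20, 4.300). On A1, C sits at bearing -90° from H; a 57° counterclockwise sweep puts R at bearing -33°, so R = H + 4.3·(cos -33°, sin -33°) = (49.81, 1.958). A1 meets RJ tangentially, so HR is at right angles to RJ, so RJ runs along (−sin -33°, cos -33°); with |RJ| = 20.4, J = (60.92, 19.07). Then |CJ| = |J − C| = 24.09.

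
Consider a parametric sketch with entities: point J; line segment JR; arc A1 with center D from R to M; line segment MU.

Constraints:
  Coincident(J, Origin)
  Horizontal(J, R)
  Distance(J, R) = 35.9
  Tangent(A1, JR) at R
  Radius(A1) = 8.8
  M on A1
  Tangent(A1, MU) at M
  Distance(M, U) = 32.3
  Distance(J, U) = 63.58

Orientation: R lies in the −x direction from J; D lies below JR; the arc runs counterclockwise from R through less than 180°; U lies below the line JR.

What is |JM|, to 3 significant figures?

45.2

J is at the origin; J and R share the same y with |JR| = 35.9 and R on the −x side, so R = (-35.9, 0.00). The tangent condition forces DR to be normal to JR, so D = R + (0, -8.8) = (-35.9, -8.80). Since DM ⟂ MU (tangency), |DU| = √(8.8² + 32.3²) = 33.5 regardless of where M sits on A1. So U lies on both circle(J, 63.58) and circle(D, 33.5); the below-JR intersection is U = (-50.1, -39.1). M is the foot of the tangent from U: M = (-44.6, -7.28).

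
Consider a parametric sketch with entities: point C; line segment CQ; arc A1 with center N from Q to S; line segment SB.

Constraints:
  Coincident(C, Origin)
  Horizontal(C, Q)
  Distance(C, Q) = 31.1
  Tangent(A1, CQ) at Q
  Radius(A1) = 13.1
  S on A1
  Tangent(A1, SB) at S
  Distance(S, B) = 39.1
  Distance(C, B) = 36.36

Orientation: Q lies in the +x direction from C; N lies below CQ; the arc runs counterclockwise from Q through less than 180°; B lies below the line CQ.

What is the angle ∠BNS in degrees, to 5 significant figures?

71.477°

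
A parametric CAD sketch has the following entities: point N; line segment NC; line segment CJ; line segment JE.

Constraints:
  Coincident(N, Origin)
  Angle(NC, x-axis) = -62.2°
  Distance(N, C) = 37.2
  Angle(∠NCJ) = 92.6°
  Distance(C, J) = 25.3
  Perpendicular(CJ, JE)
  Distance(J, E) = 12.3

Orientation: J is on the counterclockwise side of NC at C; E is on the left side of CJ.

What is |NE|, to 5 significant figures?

36.694

N is at the origin; NC runs at -62.2° with length 37.2, so C = 37.2·(cos -62.2°, sin -62.2°) = (17.350, -32.906). ∠NCJ = 92.6°, so CJ runs at -62.2° + (180° − 92.6°) = 25.200° from the x-axis; with |CJ| = 25.3, J = C + 25.3·(cos 25.200°, sin 25.200°) = (40.242, -22.134). The perpendicularity gives JE at right angles to CJ; with |JE| = 12.3 on the left of CJ, E = J + 12.3·(-0.42578, 0.90483) = (35.005, -11.005). Then |NE| = |E − N| = 36.694.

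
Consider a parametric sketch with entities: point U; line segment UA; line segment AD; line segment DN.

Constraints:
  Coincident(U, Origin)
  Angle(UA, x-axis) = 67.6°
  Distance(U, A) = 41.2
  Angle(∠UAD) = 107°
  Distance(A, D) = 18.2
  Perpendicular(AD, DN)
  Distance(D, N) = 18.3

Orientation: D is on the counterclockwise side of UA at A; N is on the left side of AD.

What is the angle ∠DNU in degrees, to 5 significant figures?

124.90°

U is at the origin; UA runs at 67.6° with length 41.2, so A = 41.2·(cos 67.6°, sin 67.6°) = (15.700, 38.091). ∠UAD = 107.0°, so AD runs at 67.6° + (180° − 107.0°) = 140.60° from the x-axis; with |AD| = 18.2, D = A + 18.2·(cos 140.60°, sin 140.60°) = (1.6363, 49.643). AD is perpendicular to DN; with |DN| = 18.3 on the left of AD, N = D + 18.3·(-0.63473, -0.77273) = (-9.9792, 35.502). Then cos ∠DNU = ND·NU / (|ND||NU|), giving 124.90°.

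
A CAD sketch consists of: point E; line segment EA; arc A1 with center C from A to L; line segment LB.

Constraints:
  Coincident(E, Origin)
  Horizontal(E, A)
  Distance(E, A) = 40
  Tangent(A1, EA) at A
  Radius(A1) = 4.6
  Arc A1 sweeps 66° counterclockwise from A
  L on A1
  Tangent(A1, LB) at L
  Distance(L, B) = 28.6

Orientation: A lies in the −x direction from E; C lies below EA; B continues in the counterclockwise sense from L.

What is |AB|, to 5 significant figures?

32.916

E is at the origin; E and A share the same y with |EA| = 40.0 and A on the −x side, so A = (-40.000, 0.0000). A1 meets EA tangentially, so CA is at right angles to EA, so C = A + (0, -4.6) = (-40.000, -4.6000). On A1, A sits at bearing 90° from C; a 66° counterclockwise sweep puts L at bearing 156°, so L = C + 4.6·(cos 156°, sin 156°) = (-44.202, -2.7290). A1 meets LB tangentially, so CL is at right angles to LB, so LB runs along (−sin 156°, cos 156°); with |LB| = 28.6, B = (-55.835, -28.856). Then |AB| = |B − A| = 32.916.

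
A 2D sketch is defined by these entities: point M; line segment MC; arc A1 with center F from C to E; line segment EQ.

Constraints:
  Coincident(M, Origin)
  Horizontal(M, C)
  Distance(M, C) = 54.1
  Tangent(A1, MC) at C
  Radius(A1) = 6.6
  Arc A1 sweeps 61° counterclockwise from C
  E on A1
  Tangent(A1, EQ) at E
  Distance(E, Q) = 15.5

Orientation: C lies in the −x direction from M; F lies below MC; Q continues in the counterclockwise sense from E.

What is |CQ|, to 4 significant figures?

21.54

M is at the origin; M and C share the same y with |MC| = 54.1 and C on the −x side, so C = (-54.10, 0.000). A1 meets MC tangentially, so FC is at right angles to MC, so F = C + (0, -6.6) = (-54.10, -6.600). On A1, C sits at bearing 90° from F; a 61° counterclockwise sweep puts E at bearing 151°, so E = F + 6.6·(cos 151°, sin 151°) = (-59.87, -3.400). A1 meets EQ tangentially, so FE is at right angles to EQ, so EQ runs along (−sin 151°, cos 151°); with |EQ| = 15.5, Q = (-67.39, -16.96). Then |CQ| = |Q − C| = 21.54.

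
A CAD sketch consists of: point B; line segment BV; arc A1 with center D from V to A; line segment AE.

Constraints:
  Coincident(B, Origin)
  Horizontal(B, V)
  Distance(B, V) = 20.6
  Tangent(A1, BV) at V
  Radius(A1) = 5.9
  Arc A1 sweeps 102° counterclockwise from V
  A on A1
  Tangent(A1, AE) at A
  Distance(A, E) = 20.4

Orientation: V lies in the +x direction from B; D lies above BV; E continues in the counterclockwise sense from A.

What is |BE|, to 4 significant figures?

34.97

On A1, V sits at bearing -90° from D; a 102° counterclockwise sweep puts A at bearing 12°, so A = D + 5.9·(cos 12°, sin 12°) = (26.37, 7.127). The tangent condition forces DA to be normal to AE, so AE runs along (−sin 12°, cos 12°); with |AE| = 20.4, E = (22.13, 27.08). Then |BE| = |E − B| = 34.97.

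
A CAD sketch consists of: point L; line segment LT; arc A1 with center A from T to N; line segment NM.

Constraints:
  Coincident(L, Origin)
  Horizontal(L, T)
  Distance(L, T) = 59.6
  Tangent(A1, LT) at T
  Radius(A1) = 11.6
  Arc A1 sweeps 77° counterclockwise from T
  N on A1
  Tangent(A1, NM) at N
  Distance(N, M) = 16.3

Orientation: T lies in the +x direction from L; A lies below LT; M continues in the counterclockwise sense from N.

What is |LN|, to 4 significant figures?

49.13

A1 meets LT tangentially, so AT is at right angles to LT, so A = T + (0, -11.6) = (59.60, -11.60). On A1, T sits at bearing 90° from A; a 77° counterclockwise sweep puts N at bearing 167°, so N = A + 11.6·(cos 167°, sin 167°) = (48.30, -8.991). Then |LN| = |N − L| = 49.13.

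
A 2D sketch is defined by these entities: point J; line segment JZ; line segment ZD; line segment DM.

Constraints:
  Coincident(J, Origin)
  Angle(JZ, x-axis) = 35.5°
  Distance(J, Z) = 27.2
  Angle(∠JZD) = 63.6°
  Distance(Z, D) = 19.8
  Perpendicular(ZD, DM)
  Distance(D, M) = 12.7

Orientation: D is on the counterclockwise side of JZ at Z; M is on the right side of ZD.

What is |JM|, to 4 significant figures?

37.86

J is at the origin; JZ runs at 35.5° with length 27.2, so Z = 27.2·(cos 35.5°, sin 35.5°) = (22.14, 15.80). ∠JZD = 63.6°, so ZD runs at 35.5° + (180° − 63.6°) = 151.9° from the x-axis; with |ZD| = 19.8, D = Z + 19.8·(cos 151.9°, sin 151.9°) = (4.678, 25.12). The perpendicularity gives DM at right angles to ZD; with |DM| = 12.7 on the right of ZD, M = D + 12.7·(0.4710, 0.8821) = (10.66, 36.32). Then |JM| = |M − J| = 37.86.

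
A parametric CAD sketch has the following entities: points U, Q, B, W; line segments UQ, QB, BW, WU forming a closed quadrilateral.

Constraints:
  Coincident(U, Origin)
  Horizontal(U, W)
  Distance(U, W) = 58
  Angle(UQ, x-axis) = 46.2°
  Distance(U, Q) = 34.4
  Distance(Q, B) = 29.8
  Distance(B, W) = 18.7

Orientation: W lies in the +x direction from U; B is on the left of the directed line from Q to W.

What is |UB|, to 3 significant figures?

55.8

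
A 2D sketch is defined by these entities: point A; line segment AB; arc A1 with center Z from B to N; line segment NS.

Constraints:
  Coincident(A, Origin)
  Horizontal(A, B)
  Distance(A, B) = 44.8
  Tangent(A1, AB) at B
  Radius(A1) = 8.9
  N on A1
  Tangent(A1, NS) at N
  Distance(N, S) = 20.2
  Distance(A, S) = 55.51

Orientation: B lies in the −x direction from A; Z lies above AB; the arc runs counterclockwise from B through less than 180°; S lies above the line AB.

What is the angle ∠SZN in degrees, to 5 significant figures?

66.222°

A is at the origin; A and B share the same y with |AB| = 44.8 and B on the −x side, so B = (-44.800, 0.0000). The tangent condition forces ZB to be normal to AB, so Z = B + (0, 8.9) = (-44.800, 8.9000). Since ZN ⟂ NS (tangency), |ZS| = √(8.9² + 20.2²) = 22.074 regardless of where N sits on A1. So S lies on both circle(A, 55.51) and circle(Z, 22.074); the above-AB intersection is S = (-46.090, 30.936). N is the foot of the tangent from S: N = (-36.879, 12.958).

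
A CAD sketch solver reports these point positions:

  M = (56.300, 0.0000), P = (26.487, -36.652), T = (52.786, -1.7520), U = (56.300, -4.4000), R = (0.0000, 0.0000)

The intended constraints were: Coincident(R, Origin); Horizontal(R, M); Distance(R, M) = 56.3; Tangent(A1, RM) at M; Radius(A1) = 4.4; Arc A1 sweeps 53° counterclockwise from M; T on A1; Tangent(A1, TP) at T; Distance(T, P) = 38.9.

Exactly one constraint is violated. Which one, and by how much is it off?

Distance(T, P) = 38.9 — off by 4.80.

R = (0.00, 0.00) ✓; R.y = 0.00, M.y = 0.00 ✓; |RM| = 56.30 ✓; ∠(UM, MR) = 90.00° ✓; |UM| = 4.400 ✓; bearing(U→T) − bearing(U→M) = 53.00° ✓; |UT| = 4.400 ✓; ∠(UT, TP) = 90.00° ✓; |TP| = 43.70 ✗.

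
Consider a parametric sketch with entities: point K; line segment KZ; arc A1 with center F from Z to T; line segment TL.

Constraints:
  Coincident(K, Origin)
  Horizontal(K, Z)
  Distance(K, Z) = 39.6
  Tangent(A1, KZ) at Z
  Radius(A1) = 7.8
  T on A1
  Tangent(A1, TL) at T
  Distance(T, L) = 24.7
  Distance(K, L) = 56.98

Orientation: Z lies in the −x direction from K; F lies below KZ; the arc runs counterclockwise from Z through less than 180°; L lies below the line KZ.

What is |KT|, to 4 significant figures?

48.07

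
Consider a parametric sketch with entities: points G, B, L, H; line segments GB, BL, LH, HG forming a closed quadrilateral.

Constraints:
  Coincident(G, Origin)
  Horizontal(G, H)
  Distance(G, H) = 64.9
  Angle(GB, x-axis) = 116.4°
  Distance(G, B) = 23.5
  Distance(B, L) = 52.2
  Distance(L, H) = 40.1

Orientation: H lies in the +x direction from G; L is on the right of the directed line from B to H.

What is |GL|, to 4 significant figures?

31.26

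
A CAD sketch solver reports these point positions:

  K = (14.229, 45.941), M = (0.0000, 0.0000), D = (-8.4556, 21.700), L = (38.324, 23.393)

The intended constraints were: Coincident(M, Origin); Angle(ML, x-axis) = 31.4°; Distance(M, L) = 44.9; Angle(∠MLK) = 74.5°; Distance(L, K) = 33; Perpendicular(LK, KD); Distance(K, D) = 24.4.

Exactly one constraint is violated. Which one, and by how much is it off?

Distance(K, D) = 24.4 — off by 8.80.

M = (0.00, 0.00) ✓; ML at 31.40° ✓; |ML| = 44.90 ✓; ∠MLK = 74.50° ✓; |LK| = 33.00 ✓; ∠(LK, KD) = 90.00° ✓; |KD| = 33.20 ✗.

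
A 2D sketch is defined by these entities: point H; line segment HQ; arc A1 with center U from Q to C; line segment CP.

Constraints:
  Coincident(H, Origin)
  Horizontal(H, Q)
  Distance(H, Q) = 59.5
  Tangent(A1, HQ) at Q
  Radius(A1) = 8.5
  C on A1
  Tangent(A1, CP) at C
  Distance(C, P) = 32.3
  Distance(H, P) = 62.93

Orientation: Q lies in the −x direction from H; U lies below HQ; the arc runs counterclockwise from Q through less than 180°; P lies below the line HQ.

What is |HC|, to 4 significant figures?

67.86

H is at the origin; H and Q share the same y with |HQ| = 59.5 and Q on the −x side, so Q = (-59.50, 0.000). The tangent condition forces UQ to be normal to HQ, so U = Q + (0, -8.5) = (-59.50, -8.500). Since UC ⟂ CP (tangency), |UP| = √(8.5² + 32.3²) = 33.40 regardless of where C sits on A1. So P lies on both circle(H, 62.93) and circle(U, 33.40); the below-HQ intersection is P = (-48.54, -40.05). C is the foot of the tangent from P: C = (-66.56, -13.24).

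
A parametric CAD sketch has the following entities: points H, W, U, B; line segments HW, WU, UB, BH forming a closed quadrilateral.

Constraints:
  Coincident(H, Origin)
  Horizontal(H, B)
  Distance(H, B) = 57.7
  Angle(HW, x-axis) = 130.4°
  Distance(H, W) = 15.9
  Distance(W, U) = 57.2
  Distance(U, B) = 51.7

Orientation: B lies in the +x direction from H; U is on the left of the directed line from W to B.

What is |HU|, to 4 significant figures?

58.48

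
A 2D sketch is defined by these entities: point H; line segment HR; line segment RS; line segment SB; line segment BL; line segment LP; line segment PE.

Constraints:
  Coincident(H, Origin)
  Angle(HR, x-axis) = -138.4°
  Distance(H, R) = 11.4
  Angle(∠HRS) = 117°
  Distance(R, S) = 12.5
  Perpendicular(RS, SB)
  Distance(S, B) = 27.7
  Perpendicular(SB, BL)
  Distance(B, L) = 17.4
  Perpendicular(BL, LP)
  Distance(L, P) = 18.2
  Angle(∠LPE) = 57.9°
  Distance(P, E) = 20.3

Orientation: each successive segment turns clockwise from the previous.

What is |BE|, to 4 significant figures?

7.415

The perpendicularity gives LP at right angles to BL, so LP runs at -111.4°; with |LP| = 18.2, P = (-0.4964, -0.5116). ∠LPE = 57.9° gives PE at 126.5° from the x-axis; with |PE| = 20.3, E = (-12.57, 15.81). Then |BE| = |E − B| = 7.415.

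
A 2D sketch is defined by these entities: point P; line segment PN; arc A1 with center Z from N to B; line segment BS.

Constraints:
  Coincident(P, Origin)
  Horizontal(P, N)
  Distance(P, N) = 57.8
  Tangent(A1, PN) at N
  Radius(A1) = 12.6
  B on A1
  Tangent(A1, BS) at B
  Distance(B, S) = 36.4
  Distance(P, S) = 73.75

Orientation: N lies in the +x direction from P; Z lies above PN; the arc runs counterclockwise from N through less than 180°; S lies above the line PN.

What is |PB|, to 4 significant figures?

71.48

Checks: |ZB| = 12.60 ✓; ∠(ZB, BS) = 90.00° ✓; |BS| = 36.40 ✓; |PS| = 73.75 ✓.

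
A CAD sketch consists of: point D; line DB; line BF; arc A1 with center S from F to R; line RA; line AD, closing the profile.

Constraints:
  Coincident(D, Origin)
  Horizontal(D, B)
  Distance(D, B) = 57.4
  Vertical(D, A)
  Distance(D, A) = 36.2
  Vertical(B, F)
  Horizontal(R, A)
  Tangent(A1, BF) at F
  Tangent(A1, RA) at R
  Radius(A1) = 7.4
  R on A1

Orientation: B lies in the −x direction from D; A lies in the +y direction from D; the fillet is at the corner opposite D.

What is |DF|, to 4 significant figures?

64.22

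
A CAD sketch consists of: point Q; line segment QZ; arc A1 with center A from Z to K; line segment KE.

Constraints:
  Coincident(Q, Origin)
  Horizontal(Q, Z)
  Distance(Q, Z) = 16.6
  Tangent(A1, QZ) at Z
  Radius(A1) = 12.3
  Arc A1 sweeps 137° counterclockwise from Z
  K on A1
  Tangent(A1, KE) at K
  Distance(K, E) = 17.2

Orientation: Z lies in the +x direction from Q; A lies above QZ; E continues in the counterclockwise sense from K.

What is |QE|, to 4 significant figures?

35.28

Q is at the origin; QZ is horizontal with |QZ| = 16.6 and Z on the +x side, so Z = (16.60, 0.000). A1 meets QZ tangentially, so AZ is at right angles to QZ, so A = Z + (0, 12.3) = (16.60, 12.30). On A1, Z sits at bearing -90° from A; a 137° counterclockwise sweep puts K at bearing 47°, so K = A + 12.3·(cos 47°, sin 47°) = (24.99, 21.30). The tangent condition forces AK to be normal to KE, so KE runs along (−sin 47°, cos 47°); with |KE| = 17.2, E = (12.41, 33.03). Then |QE| = |E − Q| = 35.28.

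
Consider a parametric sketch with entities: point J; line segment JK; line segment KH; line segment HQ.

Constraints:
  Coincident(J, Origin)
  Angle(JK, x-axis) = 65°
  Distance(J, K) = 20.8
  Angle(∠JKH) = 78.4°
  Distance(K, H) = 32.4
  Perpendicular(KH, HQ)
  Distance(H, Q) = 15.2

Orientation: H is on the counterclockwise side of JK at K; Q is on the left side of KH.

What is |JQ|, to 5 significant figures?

28.688

J is at the origin; JK runs at 65.0° with length 20.8, so K = 20.8·(cos 65.0°, sin 65.0°) = (8.7905, 18.851). ∠JKH = 78.4°, so KH runs at 65.0° + (180° − 78.4°) = 166.60° from the x-axis; with |KH| = 32.4, H = K + 32.4·(cos 166.60°, sin 166.60°) = (-22.727, 26.360). KH is perpendicular to HQ; with |HQ| = 15.2 on the left of KH, Q = H + 15.2·(-0.23175, -0.97278) = (-26.250, 11.574). Then |JQ| = |Q − J| = 28.688.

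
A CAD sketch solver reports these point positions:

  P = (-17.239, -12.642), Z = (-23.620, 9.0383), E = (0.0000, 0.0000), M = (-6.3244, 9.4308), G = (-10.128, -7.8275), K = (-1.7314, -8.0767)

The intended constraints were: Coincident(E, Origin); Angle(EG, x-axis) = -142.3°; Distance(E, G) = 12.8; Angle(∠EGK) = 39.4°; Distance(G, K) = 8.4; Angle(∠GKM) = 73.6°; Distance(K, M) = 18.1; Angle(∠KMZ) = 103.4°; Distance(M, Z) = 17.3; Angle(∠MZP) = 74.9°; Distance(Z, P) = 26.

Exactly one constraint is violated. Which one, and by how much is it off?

Distance(Z, P) = 26 — off by 3.40.

E = (0.00, 0.00) ✓; EG at -142.3° ✓; |EG| = 12.80 ✓; ∠EGK = 39.40° ✓; |GK| = 8.400 ✓; ∠GKM = 73.60° ✓; |KM| = 18.10 ✓; ∠KMZ = 103.4° ✓; |MZ| = 17.30 ✓; ∠MZP = 74.90° ✓; |ZP| = 22.60 ✗.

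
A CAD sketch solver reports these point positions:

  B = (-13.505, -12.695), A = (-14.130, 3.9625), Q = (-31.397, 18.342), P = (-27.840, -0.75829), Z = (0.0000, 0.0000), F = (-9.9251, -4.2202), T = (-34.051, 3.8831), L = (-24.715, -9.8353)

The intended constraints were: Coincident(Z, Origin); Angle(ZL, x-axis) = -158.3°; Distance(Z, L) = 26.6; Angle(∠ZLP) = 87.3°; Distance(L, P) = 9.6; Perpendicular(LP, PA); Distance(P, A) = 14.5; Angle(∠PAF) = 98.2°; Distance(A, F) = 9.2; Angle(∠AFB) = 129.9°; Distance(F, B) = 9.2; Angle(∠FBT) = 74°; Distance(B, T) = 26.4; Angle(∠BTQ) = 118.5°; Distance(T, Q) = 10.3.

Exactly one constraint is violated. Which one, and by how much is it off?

Distance(T, Q) = 10.3 — off by 4.40.

Z = (0.00, 0.00) ✓; ZL at -158.3° ✓; |ZL| = 26.60 ✓; ∠ZLP = 87.30° ✓; |LP| = 9.600 ✓; ∠(LP, PA) = 90.00° ✓; |PA| = 14.50 ✓; ∠PAF = 98.20° ✓; |AF| = 9.200 ✓; ∠AFB = 129.9° ✓; |FB| = 9.200 ✓; ∠FBT = 74.00° ✓; |BT| = 26.40 ✓; ∠BTQ = 118.5° ✓; |TQ| = 14.70 ✗.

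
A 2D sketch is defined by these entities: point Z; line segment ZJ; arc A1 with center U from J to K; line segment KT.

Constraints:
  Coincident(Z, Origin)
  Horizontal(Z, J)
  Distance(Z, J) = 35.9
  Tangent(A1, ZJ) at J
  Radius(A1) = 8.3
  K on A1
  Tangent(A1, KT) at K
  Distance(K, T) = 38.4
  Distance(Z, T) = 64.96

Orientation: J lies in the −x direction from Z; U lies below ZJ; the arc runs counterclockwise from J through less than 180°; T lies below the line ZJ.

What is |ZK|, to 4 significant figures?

44.92

Z is at the origin; Z and J share the same y with |ZJ| = 35.9 and J on the −x side, so J = (-35.90, 0.000). A1 meets ZJ tangentially, so UJ is at right angles to ZJ, so U = J + (0, -8.3) = (-35.90, -8.300). Since UK ⟂ KT (tangency), |UT| = √(8.3² + 38.4²) = 39.29 regardless of where K sits on A1. So T lies on both circle(Z, 64.96) and circle(U, 39.29); the below-ZJ intersection is T = (-45.46, -46.41). K is the foot of the tangent from T: K = (-44.20, -8.028).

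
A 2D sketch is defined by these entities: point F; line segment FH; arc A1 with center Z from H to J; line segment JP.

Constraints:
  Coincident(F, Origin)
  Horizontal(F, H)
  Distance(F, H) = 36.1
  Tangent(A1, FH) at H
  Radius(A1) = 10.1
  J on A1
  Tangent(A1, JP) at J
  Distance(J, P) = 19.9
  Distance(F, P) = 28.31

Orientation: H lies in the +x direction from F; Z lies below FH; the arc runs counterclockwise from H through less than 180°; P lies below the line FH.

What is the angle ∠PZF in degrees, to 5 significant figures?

48.813°

Checks: |ZJ| = 10.10 ✓; ∠(ZJ, JP) = 90.00° ✓; |JP| = 19.90 ✓; |FP| = 28.31 ✓.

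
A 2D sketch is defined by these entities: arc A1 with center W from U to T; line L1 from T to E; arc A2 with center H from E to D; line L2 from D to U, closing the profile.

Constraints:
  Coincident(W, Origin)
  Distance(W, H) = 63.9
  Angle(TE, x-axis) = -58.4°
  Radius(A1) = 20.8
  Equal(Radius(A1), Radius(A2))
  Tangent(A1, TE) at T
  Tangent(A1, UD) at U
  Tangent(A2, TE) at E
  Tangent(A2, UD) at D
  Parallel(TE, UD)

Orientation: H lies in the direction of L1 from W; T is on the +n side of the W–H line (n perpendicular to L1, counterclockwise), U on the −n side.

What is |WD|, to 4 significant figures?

67.20

The slot axis is L1's direction at -58.4°, so u = (cos -58.4°, sin -58.4°) = (0.5240, -0.8517) and n = (−sin -58.4°, cos -58.4°) = (0.8517, 0.5240). W is at the origin and H lies 63.9 along u from W, so H = 63.9·u = (33.48, -54.43). Tangency of A1 to both parallel lines with radius 20.8 puts T and U at W ± 20.8·n: T = (17.72, 10.90), U = (-17.72, -10.90). Equal radii place E and D the same way about H: E = H + 20.8·n = (51.20, -43.53), D = H − 20.8·n = (15.77, -65.32). Then |WD| = |D − W| = 67.20.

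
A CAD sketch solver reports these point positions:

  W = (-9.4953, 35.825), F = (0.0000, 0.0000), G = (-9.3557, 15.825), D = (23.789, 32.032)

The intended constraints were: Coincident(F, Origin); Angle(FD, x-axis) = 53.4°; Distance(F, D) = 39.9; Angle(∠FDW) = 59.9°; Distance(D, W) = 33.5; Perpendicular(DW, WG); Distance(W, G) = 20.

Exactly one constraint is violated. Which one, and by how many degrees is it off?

Perpendicular(DW, WG) — off by 6.90°.

F = (0.00, 0.00) ✓; FD at 53.40° ✓; |FD| = 39.90 ✓; ∠FDW = 59.90° ✓; |DW| = 33.50 ✓; ∠(DW, WG) = 96.90° ✗; |WG| = 20.00 ✓.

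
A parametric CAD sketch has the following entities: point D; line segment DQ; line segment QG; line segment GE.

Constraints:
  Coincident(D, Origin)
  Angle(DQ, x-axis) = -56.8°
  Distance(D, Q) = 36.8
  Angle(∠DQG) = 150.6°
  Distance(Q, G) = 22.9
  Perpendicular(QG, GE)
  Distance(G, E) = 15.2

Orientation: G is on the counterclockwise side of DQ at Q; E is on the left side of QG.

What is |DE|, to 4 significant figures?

55.04

∠DQG = 150.6°, so QG runs at -56.8° + (180° − 150.6°) = -27.40° from the x-axis; with |QG| = 22.9, G = Q + 22.9·(cos -27.40°, sin -27.40°) = (40.48, -41.33). QG is perpendicular to GE; with |GE| = 15.2 on the left of QG, E = G + 15.2·(0.4602, 0.8878) = (47.48, -27.84). Then |DE| = |E − D| = 55.04.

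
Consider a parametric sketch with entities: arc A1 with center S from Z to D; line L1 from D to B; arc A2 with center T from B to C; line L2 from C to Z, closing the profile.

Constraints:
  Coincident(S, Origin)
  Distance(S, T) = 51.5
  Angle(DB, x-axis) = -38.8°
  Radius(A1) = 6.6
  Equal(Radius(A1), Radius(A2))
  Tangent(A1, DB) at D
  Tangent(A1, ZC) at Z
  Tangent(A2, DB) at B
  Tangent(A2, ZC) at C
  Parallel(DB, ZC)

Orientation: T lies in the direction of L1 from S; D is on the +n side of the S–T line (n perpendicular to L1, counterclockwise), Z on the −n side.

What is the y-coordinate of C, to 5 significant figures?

-37.414

The slot axis is L1's direction at -38.8°, so u = (cos -38.8°, sin -38.8°) = (0.77934, -0.62660) and n = (−sin -38.8°, cos -38.8°) = (0.62660, 0.77934). S is at the origin and T lies 51.5 along u from S, so T = 51.5·u = (40.136, -32.270). Tangency of A1 to both parallel lines with radius 6.6 puts D and Z at S ± 6.6·n: D = (4.1356, 5.1436), Z = (-4.1356, -5.1436). Equal radii place B and C the same way about T: B = T + 6.6·n = (44.271, -27.126), C = T − 6.6·n = (36.000, -37.414). So C.y = -37.414.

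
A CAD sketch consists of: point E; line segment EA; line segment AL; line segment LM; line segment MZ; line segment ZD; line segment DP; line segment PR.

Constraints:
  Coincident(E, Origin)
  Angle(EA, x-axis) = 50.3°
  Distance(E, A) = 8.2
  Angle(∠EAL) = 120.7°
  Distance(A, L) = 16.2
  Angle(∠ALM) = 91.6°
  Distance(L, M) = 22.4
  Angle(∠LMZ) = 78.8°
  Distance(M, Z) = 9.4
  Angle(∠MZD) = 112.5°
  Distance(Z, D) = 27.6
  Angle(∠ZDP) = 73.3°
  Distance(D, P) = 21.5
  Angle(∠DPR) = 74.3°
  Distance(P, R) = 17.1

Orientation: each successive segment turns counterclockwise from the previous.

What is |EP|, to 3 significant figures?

29.5

E is at the origin; EA runs at 50.3° with length 8.2, so A = (5.24, 6.31). ∠EAL = 120.7° gives AL at 110° from the x-axis; with |AL| = 16.2, L = (-0.196, 21.6). ∠ALM = 91.6° gives LM at -162° from the x-axis; with |LM| = 22.4, M = (-21.5, 14.6). ∠LMZ = 78.8° gives MZ at -60.8° from the x-axis; with |MZ| = 9.4, Z = (-16.9, 6.44). ∠MZD = 112.5° gives ZD at 6.70° from the x-axis; with |ZD| = 27.6, D = (10.5, 9.66). ∠ZDP = 73.3° gives DP at 113° from the x-axis; with |DP| = 21.5, P = (1.96, 29.4). Then |EP| = |P − E| = 29.5.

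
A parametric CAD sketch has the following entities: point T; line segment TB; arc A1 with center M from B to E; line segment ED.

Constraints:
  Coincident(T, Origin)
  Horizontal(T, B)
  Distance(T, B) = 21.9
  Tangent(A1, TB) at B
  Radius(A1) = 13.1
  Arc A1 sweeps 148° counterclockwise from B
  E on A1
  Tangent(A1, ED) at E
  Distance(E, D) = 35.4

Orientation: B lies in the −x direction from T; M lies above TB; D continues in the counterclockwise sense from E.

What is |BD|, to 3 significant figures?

48.8

T is at the origin; T and B share the same y with |TB| = 21.9 and B on the −x side, so B = (-21.9, 0.00). Tangency of A1 to TB means the radius MB is perpendicular to TB, so M = B + (0, 13.1) = (-21.9, 13.1). On A1, B sits at bearing -90° from M; a 148° counterclockwise sweep puts E at bearing 58°, so E = M + 13.1·(cos 58°, sin 58°) = (-15.0, 24.2). Tangency of A1 to ED means the radius ME is perpendicular to ED, so ED runs along (−sin 58°, cos 58°); with |ED| = 35.4, D = (-45.0, 43.0). Then |BD| = |D − B| = 48.8.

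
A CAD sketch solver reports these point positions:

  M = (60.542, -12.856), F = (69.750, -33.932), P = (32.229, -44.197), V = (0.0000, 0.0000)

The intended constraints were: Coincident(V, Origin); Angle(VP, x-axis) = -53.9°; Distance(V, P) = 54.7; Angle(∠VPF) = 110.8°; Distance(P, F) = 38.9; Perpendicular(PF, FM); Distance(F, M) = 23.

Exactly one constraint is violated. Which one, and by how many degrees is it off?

Perpendicular(PF, FM) — off by 8.30°.

V = (0.00, 0.00) ✓; VP at -53.90° ✓; |VP| = 54.70 ✓; ∠VPF = 110.8° ✓; |PF| = 38.90 ✓; ∠(PF, FM) = 98.30° ✗; |FM| = 23.00 ✓.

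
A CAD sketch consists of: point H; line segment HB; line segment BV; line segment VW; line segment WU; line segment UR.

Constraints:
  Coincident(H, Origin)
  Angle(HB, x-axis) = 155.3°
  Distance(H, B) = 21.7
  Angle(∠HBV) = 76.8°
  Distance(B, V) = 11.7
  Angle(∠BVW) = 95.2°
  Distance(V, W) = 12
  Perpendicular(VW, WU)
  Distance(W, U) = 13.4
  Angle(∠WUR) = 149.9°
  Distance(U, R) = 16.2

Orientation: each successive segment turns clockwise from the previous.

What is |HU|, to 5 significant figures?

9.6837

H is at the origin; HB runs at 155.3° with length 21.7, so B = (-19.715, 9.0677). ∠HBV = 76.8° gives BV at 52.100° from the x-axis; with |BV| = 11.7, V = (-12.527, 18.300). ∠BVW = 95.2° gives VW at -32.700° from the x-axis; with |VW| = 12.0, W = (-2.4294, 11.817). VW is perpendicular to WU, so WU runs at -122.70°; with |WU| = 13.4, U = (-9.6686, 0.54087). Then |HU| = |U − H| = 9.6837.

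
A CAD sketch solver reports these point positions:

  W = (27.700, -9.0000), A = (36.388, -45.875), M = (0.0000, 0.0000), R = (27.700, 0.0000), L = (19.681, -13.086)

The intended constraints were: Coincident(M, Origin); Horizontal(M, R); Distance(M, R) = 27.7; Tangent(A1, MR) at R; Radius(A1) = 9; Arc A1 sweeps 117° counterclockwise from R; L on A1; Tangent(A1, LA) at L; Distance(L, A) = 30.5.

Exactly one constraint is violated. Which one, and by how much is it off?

Distance(L, A) = 30.5 — off by 6.30.

M = (0.00, 0.00) ✓; M.y = 0.00, R.y = 0.00 ✓; |MR| = 27.70 ✓; ∠(WR, RM) = 90.00° ✓; |WR| = 9.000 ✓; bearing(W→L) − bearing(W→R) = 117.0° ✓; |WL| = 9.000 ✓; ∠(WL, LA) = 90.00° ✓; |LA| = 36.80 ✗.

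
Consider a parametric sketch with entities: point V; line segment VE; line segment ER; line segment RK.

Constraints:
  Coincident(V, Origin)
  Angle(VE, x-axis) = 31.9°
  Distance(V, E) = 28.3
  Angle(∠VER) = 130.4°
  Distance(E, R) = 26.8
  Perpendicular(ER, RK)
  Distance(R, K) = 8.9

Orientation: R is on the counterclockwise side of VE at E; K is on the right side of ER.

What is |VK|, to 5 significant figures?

54.453

∠VER = 130.4°, so ER runs at 31.9° + (180° − 130.4°) = 81.500° from the x-axis; with |ER| = 26.8, R = E + 26.8·(cos 81.500°, sin 81.500°) = (27.987, 41.460). The perpendicularity gives RK at right angles to ER; with |RK| = 8.9 on the right of ER, K = R + 8.9·(0.98902, -0.14781) = (36.789, 40.145). Then |VK| = |K − V| = 54.453.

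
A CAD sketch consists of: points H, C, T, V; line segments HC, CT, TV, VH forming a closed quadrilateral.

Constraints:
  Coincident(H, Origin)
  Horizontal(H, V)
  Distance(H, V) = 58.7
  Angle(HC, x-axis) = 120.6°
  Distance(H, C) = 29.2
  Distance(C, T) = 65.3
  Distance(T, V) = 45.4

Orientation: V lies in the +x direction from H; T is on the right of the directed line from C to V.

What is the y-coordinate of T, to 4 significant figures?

-28.06

Checks: |CT| = 65.30 ✓; |TV| = 45.40 ✓.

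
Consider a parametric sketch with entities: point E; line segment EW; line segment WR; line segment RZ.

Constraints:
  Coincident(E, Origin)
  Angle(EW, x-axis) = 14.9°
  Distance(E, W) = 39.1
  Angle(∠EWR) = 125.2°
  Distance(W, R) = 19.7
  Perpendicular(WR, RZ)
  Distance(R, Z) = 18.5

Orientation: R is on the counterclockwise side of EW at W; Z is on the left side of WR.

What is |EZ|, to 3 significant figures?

44.3

E is at the origin; EW runs at 14.9° with length 39.1, so W = 39.1·(cos 14.9°, sin 14.9°) = (37.8, 10.1). ∠EWR = 125.2°, so WR runs at 14.9° + (180° − 125.2°) = 69.7° from the x-axis; with |WR| = 19.7, R = W + 19.7·(cos 69.7°, sin 69.7°) = (44.6, 28.5). The perpendicularity gives RZ at right angles to WR; with |RZ| = 18.5 on the left of WR, Z = R + 18.5·(-0.938, 0.347) = (27.3, 34.9). Then |EZ| = |Z − E| = 44.3.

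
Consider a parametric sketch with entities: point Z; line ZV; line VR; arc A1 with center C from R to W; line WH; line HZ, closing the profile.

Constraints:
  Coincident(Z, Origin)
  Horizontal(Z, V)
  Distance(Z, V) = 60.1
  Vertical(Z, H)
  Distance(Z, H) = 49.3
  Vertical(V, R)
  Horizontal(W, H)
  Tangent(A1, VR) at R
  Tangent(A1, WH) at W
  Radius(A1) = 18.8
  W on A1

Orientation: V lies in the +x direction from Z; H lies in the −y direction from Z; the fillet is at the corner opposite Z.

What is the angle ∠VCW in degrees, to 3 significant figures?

148°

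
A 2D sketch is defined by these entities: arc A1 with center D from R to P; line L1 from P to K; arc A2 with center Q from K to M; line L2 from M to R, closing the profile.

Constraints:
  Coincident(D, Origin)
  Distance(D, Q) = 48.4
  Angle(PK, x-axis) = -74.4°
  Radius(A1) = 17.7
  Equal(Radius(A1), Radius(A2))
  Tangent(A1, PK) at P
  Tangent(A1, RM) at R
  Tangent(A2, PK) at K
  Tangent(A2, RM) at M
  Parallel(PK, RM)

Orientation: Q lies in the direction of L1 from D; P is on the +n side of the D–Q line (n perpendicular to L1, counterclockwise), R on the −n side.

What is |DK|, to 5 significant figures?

51.535

Tangency of A1 to both parallel lines with radius 17.7 puts P and R at D ± 17.7·n: P = (17.048, 4.7599), R = (-17.048, -4.7599). Equal radii place K and M the same way about Q: K = Q + 17.7·n = (30.064, -41.857), M = Q − 17.7·n = (-4.0323, -51.377). Then |DK| = |K − D| = 51.535.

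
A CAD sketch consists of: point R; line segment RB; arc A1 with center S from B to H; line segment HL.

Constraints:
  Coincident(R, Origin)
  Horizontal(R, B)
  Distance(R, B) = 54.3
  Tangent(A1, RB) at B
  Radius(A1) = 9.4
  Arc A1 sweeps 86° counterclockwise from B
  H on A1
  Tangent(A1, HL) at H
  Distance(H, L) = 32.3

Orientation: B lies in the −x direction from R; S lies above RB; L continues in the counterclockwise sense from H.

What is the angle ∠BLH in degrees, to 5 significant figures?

11.849°

R is at the origin; RB is horizontal with |RB| = 54.3 and B on the −x side, so B = (-54.300, 0.0000). Since A1 is tangent to RB there, SB ⟂ RB, so S = B + (0, 9.4) = (-54.300, 9.4000). On A1, B sits at bearing -90° from S; an 86° counterclockwise sweep puts H at bearing -4°, so H = S + 9.4·(cos -4°, sin -4°) = (-44.923, 8.7443). Since A1 is tangent to HL there, SH ⟂ HL, so HL runs along (−sin -4°, cos -4°); with |HL| = 32.3, L = (-42.670, 40.966). Then cos ∠BLH = LB·LH / (|LB||LH|), giving 11.849°.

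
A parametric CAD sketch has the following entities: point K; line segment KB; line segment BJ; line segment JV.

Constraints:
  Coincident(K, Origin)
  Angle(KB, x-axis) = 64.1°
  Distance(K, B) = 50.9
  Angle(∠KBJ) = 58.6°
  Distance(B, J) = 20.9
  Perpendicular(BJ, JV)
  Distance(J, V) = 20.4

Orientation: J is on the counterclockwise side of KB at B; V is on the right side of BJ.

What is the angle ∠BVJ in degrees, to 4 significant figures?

45.69°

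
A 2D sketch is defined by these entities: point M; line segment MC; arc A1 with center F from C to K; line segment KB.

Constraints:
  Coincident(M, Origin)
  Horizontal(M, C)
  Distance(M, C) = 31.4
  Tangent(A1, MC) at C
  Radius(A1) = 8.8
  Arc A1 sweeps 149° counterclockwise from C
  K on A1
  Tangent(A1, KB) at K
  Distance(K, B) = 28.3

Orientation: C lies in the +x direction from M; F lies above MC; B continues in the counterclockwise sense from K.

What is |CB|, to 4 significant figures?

36.68

On A1, C sits at bearing -90° from F; a 149° counterclockwise sweep puts K at bearing 59°, so K = F + 8.8·(cos 59°, sin 59°) = (35.93, 16.34). Since A1 is tangent to KB there, FK ⟂ KB, so KB runs along (−sin 59°, cos 59°); with |KB| = 28.3, B = (11.67, 30.92). Then |CB| = |B − C| = 36.68.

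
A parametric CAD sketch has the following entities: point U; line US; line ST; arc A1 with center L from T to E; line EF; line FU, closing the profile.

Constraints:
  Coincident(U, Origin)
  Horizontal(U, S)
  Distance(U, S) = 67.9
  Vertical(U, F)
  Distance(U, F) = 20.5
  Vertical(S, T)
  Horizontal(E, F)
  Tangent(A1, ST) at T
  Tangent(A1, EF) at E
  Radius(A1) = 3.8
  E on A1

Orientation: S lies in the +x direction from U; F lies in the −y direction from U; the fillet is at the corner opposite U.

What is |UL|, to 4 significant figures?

66.24

U is at the origin; US is horizontal with |US| = 67.9 and S on the +x side, so S = (67.90, 0.000). UF is vertical with |UF| = 20.5 and F on the −y side, so F = (0.000, -20.50). The virtual corner opposite U is at (67.90, -20.50). A1 meets ST tangentially, so LT is at right angles to ST and A1 meets EF tangentially, so LE is at right angles to EF, with radius 3.8, so the center L sits 3.8 in from both sides at L = (64.10, -16.70). Then |UL| = |L − U| = 66.24.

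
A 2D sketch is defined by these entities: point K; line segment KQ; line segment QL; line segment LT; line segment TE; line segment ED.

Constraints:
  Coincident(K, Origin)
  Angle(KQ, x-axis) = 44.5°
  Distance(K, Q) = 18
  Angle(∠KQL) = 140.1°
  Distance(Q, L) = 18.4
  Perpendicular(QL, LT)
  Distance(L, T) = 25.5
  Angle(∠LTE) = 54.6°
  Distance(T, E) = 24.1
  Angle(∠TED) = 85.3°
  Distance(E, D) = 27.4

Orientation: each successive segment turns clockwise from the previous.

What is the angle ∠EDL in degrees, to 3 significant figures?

52.1°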